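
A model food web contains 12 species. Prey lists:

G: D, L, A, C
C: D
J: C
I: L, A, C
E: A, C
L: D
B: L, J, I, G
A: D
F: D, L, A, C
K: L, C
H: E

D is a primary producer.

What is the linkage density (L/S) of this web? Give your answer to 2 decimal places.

There are L = 24 links among S = 12 species.
L/S = 24/12 = 2.0000 ≈ 2.00.

L/S = 2.00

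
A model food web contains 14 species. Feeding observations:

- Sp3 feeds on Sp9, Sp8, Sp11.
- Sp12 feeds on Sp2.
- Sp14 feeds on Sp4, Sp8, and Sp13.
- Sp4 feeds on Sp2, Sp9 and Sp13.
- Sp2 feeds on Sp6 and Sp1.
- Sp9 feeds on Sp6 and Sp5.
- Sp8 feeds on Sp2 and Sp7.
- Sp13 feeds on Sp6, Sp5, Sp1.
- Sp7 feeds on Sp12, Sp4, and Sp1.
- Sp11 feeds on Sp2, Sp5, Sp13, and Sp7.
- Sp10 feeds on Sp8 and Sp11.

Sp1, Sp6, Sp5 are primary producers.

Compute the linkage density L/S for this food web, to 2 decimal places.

There are L = 28 links among S = 14 species.
L/S = 28/14 = 2.0000 ≈ 2.00.

L/S = 2.00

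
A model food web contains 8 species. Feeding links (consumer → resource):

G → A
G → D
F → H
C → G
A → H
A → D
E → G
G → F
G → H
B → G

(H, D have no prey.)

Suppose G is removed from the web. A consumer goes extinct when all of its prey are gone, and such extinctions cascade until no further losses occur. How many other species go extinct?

Remove G.
Round 1: B (all prey gone), C (all prey gone), E (all prey gone) → extinct.
No further losses. Total secondary extinctions: 3.

3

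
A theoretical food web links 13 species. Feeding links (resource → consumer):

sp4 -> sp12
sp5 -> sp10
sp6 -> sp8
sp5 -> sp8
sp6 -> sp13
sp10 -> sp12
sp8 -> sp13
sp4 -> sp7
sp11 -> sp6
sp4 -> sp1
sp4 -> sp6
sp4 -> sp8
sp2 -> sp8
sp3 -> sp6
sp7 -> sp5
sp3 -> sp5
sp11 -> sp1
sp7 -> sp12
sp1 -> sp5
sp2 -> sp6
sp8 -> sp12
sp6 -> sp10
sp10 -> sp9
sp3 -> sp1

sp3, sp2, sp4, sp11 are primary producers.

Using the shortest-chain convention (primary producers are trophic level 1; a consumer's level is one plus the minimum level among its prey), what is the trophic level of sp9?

sp3 is a producer → level 1.
sp6 eats sp3 → level 2.
sp10 eats sp6 → level 3.
sp9 eats sp10 → level 4.
No prey of sp9 is below level 3, so 4 is the minimum.

Trophic level 4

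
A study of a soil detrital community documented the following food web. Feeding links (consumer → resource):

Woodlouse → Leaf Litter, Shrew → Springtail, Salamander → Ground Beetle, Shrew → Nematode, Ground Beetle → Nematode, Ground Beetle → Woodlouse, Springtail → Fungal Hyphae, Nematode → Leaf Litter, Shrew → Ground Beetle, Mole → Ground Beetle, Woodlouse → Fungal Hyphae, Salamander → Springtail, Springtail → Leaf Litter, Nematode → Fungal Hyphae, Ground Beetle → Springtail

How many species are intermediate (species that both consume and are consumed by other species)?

Intermediate species (has both prey and predators): Springtail, Woodlouse, Nematode, Ground Beetle.
Count: 4.

4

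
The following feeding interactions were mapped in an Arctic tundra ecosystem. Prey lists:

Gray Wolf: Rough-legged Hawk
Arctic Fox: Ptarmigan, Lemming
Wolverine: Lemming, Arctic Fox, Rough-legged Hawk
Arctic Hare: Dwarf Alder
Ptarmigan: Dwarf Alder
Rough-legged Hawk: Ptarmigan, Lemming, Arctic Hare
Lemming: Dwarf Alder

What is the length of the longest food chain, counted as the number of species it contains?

One longest chain: Dwarf Alder → Ptarmigan → Rough-legged Hawk → Gray Wolf.
It has 4 species and 3 links.

4 species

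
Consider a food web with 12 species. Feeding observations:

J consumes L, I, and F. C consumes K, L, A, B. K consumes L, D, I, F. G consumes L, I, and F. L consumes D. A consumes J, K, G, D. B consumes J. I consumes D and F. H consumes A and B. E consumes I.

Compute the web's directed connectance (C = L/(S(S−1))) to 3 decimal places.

The web has S = 12 species and L = 25 feeding links.
C = L / (S(S−1)) = 25 / 132 = 0.1894 ≈ 0.189.

C = 0.189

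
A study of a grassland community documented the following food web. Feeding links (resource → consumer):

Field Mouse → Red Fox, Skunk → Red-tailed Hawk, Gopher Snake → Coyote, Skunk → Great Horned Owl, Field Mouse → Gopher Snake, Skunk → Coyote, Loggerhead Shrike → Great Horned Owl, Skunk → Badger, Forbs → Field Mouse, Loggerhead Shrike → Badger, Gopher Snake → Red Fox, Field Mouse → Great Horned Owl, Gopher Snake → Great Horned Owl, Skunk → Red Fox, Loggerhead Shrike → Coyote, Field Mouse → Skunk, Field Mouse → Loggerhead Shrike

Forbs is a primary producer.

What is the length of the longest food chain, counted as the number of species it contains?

4 species

One longest chain: Forbs → Field Mouse → Skunk → Red Fox.
It has 4 species and 3 links.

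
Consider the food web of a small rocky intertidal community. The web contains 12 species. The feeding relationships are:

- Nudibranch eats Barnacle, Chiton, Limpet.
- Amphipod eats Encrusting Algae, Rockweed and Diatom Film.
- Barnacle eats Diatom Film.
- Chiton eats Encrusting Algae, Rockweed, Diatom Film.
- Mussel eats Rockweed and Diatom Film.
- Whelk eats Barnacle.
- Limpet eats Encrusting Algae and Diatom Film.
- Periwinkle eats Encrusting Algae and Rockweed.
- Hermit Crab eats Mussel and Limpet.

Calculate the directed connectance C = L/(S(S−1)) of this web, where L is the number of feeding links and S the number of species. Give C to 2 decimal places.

The web has S = 12 species and L = 19 feeding links.
C = L / (S(S−1)) = 19 / 132 = 0.1439 ≈ 0.14.

C = 0.14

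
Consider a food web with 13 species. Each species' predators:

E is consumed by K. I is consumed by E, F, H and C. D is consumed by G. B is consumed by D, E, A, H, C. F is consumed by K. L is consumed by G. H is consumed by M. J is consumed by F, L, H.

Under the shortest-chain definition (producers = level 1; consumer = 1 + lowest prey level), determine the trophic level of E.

Trophic level 2

B is a producer → level 1.
E eats B → level 2.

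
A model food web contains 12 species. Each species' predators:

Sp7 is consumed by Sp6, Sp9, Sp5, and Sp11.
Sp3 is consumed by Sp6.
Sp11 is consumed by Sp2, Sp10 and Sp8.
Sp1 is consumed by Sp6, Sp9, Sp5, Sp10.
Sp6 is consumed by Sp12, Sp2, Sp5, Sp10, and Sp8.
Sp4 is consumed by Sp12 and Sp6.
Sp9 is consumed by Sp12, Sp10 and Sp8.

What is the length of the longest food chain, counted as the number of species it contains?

One longest chain: Sp1 → Sp6 → Sp8.
It has 3 species and 2 links.

3 species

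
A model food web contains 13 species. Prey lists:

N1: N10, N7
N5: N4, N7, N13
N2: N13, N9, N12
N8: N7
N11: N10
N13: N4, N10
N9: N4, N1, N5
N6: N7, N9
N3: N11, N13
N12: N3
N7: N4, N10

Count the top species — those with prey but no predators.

3

Top species (has prey, but nothing eats it): N8, N2, N6.
Count: 3.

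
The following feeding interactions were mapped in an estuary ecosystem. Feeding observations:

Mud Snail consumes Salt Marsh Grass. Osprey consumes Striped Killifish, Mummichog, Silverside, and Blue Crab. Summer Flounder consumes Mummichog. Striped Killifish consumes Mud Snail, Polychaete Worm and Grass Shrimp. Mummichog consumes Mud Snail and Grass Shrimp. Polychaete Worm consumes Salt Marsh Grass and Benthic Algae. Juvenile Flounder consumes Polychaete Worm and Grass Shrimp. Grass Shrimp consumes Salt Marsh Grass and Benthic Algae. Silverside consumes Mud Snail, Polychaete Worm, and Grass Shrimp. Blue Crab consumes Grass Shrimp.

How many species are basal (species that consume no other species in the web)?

Basal species (no prey listed): Benthic Algae, Salt Marsh Grass.
Count: 2.

2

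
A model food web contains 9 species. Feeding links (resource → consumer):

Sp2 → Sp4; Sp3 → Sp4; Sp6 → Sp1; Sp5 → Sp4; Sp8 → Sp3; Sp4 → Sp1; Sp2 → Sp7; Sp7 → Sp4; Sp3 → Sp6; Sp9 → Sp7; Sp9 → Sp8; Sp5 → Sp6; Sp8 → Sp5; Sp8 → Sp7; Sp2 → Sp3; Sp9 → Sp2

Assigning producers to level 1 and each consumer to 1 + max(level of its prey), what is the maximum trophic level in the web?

5

Producers (level 1): Sp9.
Sp9 → Sp8 → Sp5 → Sp6 → Sp1 gives Sp1 level 5.
No species has a prey at level 5, so no species reaches level 6.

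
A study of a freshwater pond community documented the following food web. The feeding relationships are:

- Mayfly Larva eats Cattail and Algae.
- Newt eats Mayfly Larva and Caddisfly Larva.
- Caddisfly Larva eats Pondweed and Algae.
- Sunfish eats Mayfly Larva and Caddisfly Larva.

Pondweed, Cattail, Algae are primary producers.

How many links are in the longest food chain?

One longest chain: Cattail → Mayfly Larva → Sunfish.
It has 3 species and 2 links.

2 links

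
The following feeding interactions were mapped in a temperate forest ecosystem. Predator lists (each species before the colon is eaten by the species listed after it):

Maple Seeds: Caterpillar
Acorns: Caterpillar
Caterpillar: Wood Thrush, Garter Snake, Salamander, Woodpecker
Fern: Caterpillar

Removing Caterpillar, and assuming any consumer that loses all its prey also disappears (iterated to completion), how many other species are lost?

Remove Caterpillar.
Round 1: Wood Thrush (all prey gone), Garter Snake (all prey gone), Salamander (all prey gone), Woodpecker (all prey gone) → extinct.
No further losses. Total secondary extinctions: 4.

4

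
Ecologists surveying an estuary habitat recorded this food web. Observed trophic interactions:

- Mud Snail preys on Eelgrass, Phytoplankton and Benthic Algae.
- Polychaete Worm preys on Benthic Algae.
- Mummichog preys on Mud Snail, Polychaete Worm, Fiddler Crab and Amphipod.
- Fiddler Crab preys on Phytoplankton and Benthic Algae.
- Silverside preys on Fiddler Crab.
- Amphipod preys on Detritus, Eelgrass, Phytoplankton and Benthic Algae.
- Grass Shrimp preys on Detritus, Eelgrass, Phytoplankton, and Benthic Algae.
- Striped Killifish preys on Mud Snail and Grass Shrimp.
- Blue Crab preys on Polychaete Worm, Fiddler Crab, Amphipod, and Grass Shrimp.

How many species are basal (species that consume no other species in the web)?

4

Basal species (no prey listed): Phytoplankton, Detritus, Eelgrass, Benthic Algae.
Count: 4.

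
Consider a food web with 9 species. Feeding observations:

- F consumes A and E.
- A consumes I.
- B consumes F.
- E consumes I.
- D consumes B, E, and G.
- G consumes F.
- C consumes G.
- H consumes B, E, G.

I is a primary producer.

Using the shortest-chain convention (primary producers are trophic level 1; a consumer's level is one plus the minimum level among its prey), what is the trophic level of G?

Trophic level 4

I is a producer → level 1.
A eats I → level 2.
F eats A → level 3.
G eats F → level 4.
No prey of G is below level 3, so 4 is the minimum.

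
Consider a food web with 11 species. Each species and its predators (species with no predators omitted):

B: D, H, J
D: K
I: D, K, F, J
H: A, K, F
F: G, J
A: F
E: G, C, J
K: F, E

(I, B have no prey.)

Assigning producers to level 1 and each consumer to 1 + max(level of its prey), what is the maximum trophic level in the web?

Producers (level 1): I, B.
B → H → A → F → G gives G level 5.
No species has a prey at level 5, so no species reaches level 6.

5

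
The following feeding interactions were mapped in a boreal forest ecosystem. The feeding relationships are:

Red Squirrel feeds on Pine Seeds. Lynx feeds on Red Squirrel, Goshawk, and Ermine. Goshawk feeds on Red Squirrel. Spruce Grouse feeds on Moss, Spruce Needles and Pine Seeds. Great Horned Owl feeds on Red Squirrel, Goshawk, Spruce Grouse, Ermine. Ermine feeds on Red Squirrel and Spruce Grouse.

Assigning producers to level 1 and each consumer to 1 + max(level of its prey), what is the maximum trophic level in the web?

4

Producers (level 1): Moss, Spruce Needles, Pine Seeds.
Pine Seeds → Red Squirrel → Ermine → Lynx gives Lynx level 4.
No species has a prey at level 4, so no species reaches level 5.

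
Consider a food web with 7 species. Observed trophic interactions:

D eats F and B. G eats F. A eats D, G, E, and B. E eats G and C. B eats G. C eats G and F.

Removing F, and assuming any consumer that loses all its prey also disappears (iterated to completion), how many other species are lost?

6

Remove F.
Round 1: G (all prey gone) → extinct.
Round 2: B (all prey gone), C (all prey gone) → extinct.
Round 3: D (all prey gone), E (all prey gone) → extinct.
Round 4: A (all prey gone) → extinct.
No further losses. Total secondary extinctions: 6.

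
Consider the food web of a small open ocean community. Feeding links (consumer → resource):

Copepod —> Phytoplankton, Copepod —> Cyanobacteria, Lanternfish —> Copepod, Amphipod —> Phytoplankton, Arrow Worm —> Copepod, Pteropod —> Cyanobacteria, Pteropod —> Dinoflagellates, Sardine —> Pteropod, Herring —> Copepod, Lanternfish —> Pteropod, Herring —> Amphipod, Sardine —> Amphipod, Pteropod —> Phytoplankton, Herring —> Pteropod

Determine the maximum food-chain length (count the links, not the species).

One longest chain: Cyanobacteria → Copepod → Herring.
It has 3 species and 2 links.

2 links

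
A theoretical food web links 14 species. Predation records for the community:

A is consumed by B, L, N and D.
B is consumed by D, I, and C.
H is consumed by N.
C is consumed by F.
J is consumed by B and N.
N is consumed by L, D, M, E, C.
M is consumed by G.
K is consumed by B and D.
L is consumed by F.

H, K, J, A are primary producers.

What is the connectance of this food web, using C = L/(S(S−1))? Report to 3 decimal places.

The web has S = 14 species and L = 20 feeding links.
C = L / (S(S−1)) = 20 / 182 = 0.1099 ≈ 0.110.

C = 0.110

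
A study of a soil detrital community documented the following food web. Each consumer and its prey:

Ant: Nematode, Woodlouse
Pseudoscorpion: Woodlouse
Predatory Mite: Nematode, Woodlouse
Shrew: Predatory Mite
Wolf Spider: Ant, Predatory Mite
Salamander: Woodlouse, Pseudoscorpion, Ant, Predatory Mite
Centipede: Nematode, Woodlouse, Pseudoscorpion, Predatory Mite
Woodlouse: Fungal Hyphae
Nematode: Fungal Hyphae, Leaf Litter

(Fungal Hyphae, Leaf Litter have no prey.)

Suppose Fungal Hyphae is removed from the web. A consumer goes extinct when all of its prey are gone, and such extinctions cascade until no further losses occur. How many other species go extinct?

2

Remove Fungal Hyphae.
Round 1: Woodlouse (all prey gone) → extinct.
Round 2: Pseudoscorpion (all prey gone) → extinct.
No further losses. Total secondary extinctions: 2.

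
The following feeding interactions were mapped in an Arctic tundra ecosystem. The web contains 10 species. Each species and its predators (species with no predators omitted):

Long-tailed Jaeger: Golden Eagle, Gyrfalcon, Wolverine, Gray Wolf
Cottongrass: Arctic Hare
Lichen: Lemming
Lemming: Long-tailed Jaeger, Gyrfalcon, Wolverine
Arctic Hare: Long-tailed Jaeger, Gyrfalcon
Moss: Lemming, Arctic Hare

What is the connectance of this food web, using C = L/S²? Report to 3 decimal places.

C = 0.130

The web has S = 10 species and L = 13 feeding links.
C = L / S² = 13 / 100 = 0.1300 ≈ 0.130.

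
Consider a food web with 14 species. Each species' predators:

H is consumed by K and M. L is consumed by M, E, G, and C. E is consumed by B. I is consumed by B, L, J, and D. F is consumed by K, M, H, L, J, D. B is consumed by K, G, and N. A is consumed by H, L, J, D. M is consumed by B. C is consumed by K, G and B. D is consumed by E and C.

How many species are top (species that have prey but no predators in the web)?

Top species (has prey, but nothing eats it): J, K, G, N.
Count: 4.

4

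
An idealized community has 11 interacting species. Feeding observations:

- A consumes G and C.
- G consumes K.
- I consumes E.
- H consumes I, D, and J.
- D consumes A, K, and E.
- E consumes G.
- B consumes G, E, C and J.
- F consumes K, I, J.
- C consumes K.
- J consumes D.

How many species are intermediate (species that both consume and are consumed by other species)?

7

Intermediate species (has both prey and predators): C, G, A, E, D, I, J.
Count: 7.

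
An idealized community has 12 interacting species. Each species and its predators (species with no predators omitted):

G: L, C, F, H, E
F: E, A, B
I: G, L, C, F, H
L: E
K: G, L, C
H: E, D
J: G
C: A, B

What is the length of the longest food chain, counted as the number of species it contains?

4 species

One longest chain: I → G → L → E.
It has 4 species and 3 links.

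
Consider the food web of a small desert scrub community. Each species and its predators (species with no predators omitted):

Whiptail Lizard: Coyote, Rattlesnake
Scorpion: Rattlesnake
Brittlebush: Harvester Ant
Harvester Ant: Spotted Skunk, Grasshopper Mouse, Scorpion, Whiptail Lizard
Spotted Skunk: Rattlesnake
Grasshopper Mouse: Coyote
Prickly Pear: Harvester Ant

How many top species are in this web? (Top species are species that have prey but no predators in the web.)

Top species (has prey, but nothing eats it): Coyote, Rattlesnake.
Count: 2.

2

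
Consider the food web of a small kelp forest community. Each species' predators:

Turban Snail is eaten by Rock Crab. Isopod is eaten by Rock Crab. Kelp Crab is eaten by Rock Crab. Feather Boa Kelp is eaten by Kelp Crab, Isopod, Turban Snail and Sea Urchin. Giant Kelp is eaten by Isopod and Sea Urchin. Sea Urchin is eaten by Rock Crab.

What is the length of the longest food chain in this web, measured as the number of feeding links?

2 links

One longest chain: Feather Boa Kelp → Kelp Crab → Rock Crab.
It has 3 species and 2 links.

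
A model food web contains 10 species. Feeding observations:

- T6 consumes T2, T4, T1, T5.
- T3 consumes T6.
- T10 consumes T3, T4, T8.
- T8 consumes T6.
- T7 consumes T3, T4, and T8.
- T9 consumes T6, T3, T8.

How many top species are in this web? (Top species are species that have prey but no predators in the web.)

3

Top species (has prey, but nothing eats it): T10, T9, T7.
Count: 3.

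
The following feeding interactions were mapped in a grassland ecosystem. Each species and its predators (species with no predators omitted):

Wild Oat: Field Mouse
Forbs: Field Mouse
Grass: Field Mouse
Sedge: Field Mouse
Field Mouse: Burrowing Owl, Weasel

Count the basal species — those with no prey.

4

Basal species (no prey listed): Grass, Wild Oat, Sedge, Forbs.
Count: 4.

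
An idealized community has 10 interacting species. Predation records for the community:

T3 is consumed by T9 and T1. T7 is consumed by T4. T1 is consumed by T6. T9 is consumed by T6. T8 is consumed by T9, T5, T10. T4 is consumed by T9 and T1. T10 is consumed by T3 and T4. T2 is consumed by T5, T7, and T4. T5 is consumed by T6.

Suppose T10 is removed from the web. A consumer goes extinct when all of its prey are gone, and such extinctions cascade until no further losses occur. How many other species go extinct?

Remove T10.
Round 1: T3 (all prey gone) → extinct.
No further losses. Total secondary extinctions: 1.

1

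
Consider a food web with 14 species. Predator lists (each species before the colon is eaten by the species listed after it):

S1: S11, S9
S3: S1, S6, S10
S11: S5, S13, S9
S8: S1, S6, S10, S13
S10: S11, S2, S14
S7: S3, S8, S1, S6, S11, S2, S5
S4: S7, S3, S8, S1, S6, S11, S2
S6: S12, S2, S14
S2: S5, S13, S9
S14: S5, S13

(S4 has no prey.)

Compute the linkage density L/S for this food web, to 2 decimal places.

There are L = 37 links among S = 14 species.
L/S = 37/14 = 2.6429 ≈ 2.64.

L/S = 2.64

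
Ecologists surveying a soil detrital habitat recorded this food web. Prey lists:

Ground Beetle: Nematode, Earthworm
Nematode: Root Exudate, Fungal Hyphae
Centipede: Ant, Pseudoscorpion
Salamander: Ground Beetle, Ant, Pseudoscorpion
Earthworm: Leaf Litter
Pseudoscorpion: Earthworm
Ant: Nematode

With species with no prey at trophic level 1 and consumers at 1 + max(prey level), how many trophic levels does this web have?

Basal resources (level 1): Root Exudate, Fungal Hyphae, Leaf Litter.
Root Exudate → Nematode → Ground Beetle → Salamander gives Salamander level 4.
No species has a prey at level 4, so no species reaches level 5.

4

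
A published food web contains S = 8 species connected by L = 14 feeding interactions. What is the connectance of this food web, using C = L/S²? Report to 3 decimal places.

The web has S = 8 species and L = 14 feeding links.
C = L / S² = 14 / 64 = 0.2188 ≈ 0.219.

C = 0.219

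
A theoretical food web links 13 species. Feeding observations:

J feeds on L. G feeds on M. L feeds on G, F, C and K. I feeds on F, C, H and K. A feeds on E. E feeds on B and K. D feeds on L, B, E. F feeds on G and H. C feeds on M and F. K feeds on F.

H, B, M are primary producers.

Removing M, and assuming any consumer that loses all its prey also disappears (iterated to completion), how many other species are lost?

1

Remove M.
Round 1: G (all prey gone) → extinct.
No further losses. Total secondary extinctions: 1.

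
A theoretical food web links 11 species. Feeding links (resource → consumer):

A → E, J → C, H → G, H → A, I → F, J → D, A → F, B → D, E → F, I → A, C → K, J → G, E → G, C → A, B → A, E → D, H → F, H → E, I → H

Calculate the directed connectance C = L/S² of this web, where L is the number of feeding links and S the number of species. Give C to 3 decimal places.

The web has S = 11 species and L = 19 feeding links.
C = L / S² = 19 / 121 = 0.1570 ≈ 0.157.

C = 0.157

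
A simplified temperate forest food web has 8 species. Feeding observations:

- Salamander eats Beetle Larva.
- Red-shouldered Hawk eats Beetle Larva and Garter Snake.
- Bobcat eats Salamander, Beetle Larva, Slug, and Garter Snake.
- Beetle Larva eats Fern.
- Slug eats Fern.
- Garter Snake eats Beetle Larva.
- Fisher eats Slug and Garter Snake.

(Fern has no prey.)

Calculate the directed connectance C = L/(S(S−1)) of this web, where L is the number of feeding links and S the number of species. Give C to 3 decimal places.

The web has S = 8 species and L = 12 feeding links.
C = L / (S(S−1)) = 12 / 56 = 0.2143 ≈ 0.214.

C = 0.214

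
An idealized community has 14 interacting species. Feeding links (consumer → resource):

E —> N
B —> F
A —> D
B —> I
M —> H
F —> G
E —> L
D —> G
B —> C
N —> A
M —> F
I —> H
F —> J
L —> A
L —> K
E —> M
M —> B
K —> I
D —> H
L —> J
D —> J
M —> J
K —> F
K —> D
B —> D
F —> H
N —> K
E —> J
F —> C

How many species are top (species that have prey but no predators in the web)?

1

Top species (has prey, but nothing eats it): E.
Count: 1.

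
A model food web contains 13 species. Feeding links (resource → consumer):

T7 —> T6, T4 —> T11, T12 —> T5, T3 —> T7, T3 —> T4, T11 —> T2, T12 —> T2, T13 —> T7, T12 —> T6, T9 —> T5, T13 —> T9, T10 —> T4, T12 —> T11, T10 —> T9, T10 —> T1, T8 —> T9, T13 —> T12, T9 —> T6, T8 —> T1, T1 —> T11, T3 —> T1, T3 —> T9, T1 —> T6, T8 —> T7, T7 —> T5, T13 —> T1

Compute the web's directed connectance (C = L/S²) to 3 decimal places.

The web has S = 13 species and L = 26 feeding links.
C = L / S² = 26 / 169 = 0.1538 ≈ 0.154.

C = 0.154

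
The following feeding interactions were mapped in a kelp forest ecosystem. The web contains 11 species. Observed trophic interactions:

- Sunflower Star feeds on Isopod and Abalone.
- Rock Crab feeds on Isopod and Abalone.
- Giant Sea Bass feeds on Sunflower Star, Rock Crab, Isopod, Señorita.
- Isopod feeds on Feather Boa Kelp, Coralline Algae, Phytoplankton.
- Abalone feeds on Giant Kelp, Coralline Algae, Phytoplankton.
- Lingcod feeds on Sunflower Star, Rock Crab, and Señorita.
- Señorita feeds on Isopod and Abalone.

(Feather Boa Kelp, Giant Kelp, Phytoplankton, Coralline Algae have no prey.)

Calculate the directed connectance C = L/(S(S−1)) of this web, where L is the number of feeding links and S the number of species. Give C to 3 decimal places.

The web has S = 11 species and L = 19 feeding links.
C = L / (S(S−1)) = 19 / 110 = 0.1727 ≈ 0.173.

C = 0.173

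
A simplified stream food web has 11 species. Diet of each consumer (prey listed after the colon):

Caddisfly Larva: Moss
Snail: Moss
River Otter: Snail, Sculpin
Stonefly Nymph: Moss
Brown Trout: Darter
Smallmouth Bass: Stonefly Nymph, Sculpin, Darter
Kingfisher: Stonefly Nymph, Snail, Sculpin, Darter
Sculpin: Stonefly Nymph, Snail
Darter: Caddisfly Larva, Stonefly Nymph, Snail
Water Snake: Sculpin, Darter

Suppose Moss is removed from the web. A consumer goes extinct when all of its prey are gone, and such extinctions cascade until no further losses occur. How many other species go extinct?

10

Remove Moss.
Round 1: Caddisfly Larva (all prey gone), Stonefly Nymph (all prey gone), Snail (all prey gone) → extinct.
Round 2: Sculpin (all prey gone), Darter (all prey gone) → extinct.
Round 3: Brown Trout (all prey gone), Kingfisher (all prey gone), River Otter (all prey gone), Water Snake (all prey gone), Smallmouth Bass (all prey gone) → extinct.
No further losses. Total secondary extinctions: 10.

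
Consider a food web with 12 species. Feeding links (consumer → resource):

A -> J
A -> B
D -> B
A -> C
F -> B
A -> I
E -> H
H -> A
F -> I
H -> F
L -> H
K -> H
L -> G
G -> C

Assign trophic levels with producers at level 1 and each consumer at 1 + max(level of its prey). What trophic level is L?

B is a producer → level 1.
F eats B (level 1); other prey at levels: I 1 → level 2.
H eats F (level 2); other prey at levels: A 2 → level 3.
L eats H (level 3); other prey at levels: G 2 → level 4.

Trophic level 4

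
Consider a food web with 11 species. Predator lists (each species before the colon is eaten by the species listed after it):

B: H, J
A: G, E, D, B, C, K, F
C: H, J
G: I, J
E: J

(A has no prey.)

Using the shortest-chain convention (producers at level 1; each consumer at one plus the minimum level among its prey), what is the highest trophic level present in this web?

3

Producers (level 1): A.
Following each consumer down to its lowest-level prey: A → G → I (levels 1 through 3).
All prey of I (G 2) are at level 2 or above, so I is at level 1 + 2 = 3.
Every consumer has at least one prey at level 2 or below, so none exceeds level 3.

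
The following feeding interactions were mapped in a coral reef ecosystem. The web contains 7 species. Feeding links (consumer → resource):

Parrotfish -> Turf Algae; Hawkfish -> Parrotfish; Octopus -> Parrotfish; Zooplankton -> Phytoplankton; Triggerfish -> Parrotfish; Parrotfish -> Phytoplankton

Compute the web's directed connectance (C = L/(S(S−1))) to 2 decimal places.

The web has S = 7 species and L = 6 feeding links.
C = L / (S(S−1)) = 6 / 42 = 0.1429 ≈ 0.14.

C = 0.14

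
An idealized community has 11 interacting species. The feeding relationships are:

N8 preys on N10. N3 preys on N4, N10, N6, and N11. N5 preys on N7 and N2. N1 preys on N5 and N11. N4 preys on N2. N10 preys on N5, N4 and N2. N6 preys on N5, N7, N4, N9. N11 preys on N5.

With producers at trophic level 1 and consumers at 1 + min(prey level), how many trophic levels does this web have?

3

Producers (level 1): N2, N9, N7.
Following each consumer down to its lowest-level prey: N2 → N5 → N1 (levels 1 through 3).
All prey of N1 (N5 2, N11 3) are at level 2 or above, so N1 is at level 1 + 2 = 3.
Every consumer has at least one prey at level 2 or below, so none exceeds level 3.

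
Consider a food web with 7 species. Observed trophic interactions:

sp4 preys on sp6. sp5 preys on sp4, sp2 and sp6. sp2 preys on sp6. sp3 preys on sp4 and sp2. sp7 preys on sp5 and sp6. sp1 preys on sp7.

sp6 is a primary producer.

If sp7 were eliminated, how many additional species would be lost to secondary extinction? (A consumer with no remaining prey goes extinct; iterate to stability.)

Remove sp7.
Round 1: sp1 (all prey gone) → extinct.
No further losses. Total secondary extinctions: 1.

1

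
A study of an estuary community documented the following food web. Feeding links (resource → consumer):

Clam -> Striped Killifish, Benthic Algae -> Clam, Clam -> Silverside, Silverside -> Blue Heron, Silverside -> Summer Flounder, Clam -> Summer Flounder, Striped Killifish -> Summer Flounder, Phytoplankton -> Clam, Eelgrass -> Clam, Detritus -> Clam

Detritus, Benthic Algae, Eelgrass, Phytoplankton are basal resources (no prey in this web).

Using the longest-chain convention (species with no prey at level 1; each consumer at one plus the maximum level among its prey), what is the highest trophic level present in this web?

4

Basal resources (level 1): Detritus, Benthic Algae, Eelgrass, Phytoplankton.
Detritus → Clam → Silverside → Summer Flounder gives Summer Flounder level 4.
No species has a prey at level 4, so no species reaches level 5.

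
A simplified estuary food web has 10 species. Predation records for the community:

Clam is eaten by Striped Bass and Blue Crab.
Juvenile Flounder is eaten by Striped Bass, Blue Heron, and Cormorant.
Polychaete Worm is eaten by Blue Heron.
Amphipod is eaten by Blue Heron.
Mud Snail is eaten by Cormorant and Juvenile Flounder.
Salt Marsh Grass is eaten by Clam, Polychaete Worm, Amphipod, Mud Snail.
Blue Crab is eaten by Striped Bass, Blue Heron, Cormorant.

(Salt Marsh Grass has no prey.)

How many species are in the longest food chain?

4 species

One longest chain: Salt Marsh Grass → Mud Snail → Juvenile Flounder → Cormorant.
It has 4 species and 3 links.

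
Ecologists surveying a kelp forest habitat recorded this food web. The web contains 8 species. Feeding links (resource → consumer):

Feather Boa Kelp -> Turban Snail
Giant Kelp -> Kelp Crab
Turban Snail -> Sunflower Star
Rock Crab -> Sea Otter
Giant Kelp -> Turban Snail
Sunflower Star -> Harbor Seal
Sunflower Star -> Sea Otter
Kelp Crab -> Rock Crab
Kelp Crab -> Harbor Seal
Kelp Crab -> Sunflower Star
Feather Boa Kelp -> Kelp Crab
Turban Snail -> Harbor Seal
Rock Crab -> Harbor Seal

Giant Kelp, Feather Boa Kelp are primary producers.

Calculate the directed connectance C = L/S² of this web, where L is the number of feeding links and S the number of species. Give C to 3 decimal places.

C = 0.203

The web has S = 8 species and L = 13 feeding links.
C = L / S² = 13 / 64 = 0.2031 ≈ 0.203.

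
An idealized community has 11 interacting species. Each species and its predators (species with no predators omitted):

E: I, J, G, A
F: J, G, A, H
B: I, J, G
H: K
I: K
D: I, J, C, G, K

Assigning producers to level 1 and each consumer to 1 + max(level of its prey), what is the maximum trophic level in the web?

3

Producers (level 1): D, B, F, E.
F → H → K gives K level 3.
No species has a prey at level 3, so no species reaches level 4.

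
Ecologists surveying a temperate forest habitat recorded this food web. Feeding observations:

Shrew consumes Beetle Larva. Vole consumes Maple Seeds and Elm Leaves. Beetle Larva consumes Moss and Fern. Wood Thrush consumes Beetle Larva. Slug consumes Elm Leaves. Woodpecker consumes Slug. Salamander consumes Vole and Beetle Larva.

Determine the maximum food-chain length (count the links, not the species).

One longest chain: Elm Leaves → Slug → Woodpecker.
It has 3 species and 2 links.

2 links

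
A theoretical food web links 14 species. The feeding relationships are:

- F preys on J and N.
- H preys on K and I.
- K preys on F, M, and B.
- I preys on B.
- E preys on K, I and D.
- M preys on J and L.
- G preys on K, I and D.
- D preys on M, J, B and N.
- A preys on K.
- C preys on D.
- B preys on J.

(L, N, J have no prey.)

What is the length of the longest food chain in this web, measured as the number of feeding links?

One longest chain: J → B → D → C.
It has 4 species and 3 links.

3 links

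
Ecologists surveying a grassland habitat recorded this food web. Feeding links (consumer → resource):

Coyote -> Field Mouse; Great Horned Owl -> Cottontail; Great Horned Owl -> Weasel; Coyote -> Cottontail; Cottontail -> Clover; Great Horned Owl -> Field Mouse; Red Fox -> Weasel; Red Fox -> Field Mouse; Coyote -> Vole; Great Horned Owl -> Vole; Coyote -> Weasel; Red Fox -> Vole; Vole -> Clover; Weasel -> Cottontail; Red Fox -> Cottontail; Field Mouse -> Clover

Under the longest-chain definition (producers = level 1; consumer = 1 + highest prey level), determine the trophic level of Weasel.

Trophic level 3

Clover is a producer → level 1.
Cottontail eats Clover → level 2.
Weasel eats Cottontail → level 3.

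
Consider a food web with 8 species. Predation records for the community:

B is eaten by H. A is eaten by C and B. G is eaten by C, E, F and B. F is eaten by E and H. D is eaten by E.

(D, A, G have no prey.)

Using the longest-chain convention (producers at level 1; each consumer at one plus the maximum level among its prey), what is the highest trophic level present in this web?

Producers (level 1): D, A, G.
A → B → H gives H level 3.
No species has a prey at level 3, so no species reaches level 4.

3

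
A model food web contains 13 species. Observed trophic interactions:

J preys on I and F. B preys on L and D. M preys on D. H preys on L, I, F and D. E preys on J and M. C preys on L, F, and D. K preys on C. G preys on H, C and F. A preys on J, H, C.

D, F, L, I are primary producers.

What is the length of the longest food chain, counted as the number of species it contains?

One longest chain: D → C → K.
It has 3 species and 2 links.

3 species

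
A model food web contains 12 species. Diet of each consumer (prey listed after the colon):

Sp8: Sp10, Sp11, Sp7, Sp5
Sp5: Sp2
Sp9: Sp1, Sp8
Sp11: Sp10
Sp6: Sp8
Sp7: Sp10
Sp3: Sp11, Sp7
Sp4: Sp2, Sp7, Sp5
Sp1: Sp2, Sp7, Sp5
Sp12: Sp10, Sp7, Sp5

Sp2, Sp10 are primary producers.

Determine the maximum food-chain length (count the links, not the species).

One longest chain: Sp10 → Sp11 → Sp8 → Sp9.
It has 4 species and 3 links.

3 links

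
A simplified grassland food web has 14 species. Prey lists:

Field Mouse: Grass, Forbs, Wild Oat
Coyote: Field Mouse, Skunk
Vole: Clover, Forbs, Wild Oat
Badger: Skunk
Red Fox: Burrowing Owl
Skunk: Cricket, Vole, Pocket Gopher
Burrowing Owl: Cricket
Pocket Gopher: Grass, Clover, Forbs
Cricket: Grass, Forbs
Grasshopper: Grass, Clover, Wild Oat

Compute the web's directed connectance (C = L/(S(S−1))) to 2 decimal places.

C = 0.12

The web has S = 14 species and L = 22 feeding links.
C = L / (S(S−1)) = 22 / 182 = 0.1209 ≈ 0.12.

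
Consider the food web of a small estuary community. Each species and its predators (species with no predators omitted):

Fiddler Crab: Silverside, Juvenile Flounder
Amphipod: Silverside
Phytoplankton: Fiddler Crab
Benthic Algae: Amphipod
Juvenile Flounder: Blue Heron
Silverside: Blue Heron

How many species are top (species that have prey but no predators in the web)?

Top species (has prey, but nothing eats it): Blue Heron.
Count: 1.

1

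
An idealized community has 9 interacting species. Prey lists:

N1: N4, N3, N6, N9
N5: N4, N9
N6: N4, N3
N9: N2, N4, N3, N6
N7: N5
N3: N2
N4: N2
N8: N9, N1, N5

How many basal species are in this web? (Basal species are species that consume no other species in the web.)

Basal species (no prey listed): N2.
Count: 1.

1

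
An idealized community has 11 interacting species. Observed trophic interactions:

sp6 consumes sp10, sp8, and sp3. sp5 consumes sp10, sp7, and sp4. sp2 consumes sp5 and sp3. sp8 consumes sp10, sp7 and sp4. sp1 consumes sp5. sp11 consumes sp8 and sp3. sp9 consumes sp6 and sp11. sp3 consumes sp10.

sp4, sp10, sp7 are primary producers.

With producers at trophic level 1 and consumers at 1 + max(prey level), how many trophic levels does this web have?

Producers (level 1): sp4, sp10, sp7.
sp4 → sp8 → sp6 → sp9 gives sp9 level 4.
No species has a prey at level 4, so no species reaches level 5.

4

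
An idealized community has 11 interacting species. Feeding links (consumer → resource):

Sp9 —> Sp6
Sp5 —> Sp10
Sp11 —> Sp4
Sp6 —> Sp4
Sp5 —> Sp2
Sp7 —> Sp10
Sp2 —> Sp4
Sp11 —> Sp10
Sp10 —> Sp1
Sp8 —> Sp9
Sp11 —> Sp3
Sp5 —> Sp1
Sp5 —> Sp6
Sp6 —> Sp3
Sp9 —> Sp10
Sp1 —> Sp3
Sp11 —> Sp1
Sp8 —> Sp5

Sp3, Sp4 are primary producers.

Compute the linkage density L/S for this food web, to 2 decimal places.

There are L = 18 links among S = 11 species.
L/S = 18/11 = 1.6364 ≈ 1.64.

L/S = 1.64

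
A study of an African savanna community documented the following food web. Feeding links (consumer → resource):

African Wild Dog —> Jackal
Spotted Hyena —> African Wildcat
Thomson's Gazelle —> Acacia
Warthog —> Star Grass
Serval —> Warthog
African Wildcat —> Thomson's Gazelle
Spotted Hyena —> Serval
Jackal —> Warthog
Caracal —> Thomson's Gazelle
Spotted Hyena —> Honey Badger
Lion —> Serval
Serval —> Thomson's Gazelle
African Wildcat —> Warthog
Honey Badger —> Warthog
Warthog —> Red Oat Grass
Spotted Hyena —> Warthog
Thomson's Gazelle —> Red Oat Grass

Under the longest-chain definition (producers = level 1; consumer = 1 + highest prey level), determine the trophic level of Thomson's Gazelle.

Trophic level 2

Red Oat Grass is a producer → level 1.
Thomson's Gazelle eats Red Oat Grass (level 1); other prey at levels: Acacia 1 → level 2.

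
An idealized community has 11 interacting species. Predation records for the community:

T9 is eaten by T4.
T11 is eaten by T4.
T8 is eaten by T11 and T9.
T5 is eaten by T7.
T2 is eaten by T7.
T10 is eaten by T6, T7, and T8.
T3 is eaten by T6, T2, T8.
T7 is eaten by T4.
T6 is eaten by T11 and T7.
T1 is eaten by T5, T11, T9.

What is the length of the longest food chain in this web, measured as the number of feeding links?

3 links

One longest chain: T3 → T2 → T7 → T4.
It has 4 species and 3 links.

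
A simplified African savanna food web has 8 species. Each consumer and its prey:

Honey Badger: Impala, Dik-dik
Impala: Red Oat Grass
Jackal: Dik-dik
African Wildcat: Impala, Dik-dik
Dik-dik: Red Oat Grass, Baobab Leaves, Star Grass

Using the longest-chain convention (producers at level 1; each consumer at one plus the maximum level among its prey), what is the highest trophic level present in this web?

3

Producers (level 1): Red Oat Grass, Baobab Leaves, Star Grass.
Red Oat Grass → Impala → Honey Badger gives Honey Badger level 3.
No species has a prey at level 3, so no species reaches level 4.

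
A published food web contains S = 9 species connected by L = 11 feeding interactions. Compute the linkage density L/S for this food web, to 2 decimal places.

There are L = 11 links among S = 9 species.
L/S = 11/9 = 1.2222 ≈ 1.22.

L/S = 1.22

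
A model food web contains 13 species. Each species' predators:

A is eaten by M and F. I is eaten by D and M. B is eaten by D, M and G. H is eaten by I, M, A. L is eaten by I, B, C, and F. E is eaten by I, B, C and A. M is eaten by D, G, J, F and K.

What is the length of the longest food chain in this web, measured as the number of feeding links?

One longest chain: E → B → M → D.
It has 4 species and 3 links.

3 links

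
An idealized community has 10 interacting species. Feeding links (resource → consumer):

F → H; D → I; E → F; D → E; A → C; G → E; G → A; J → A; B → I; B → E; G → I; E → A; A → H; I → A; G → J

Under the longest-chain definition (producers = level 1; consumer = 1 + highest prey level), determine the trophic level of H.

B is a producer → level 1.
E eats B (level 1); other prey at levels: G 1, D 1 → level 2.
F eats E → level 3.
H eats F (level 3); other prey at levels: A 3 → level 4.

Trophic level 4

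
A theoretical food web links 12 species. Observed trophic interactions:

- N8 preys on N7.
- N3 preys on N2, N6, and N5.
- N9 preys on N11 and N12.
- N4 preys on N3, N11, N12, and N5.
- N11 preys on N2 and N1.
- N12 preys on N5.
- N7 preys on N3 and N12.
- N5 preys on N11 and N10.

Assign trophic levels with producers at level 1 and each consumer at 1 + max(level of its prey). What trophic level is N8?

Trophic level 6

N2 is a producer → level 1.
N11 eats N2 (level 1); other prey at levels: N1 1 → level 2.
N5 eats N11 (level 2); other prey at levels: N10 1 → level 3.
N12 eats N5 → level 4.
N7 eats N12 (level 4); other prey at levels: N3 4 → level 5.
N8 eats N7 → level 6.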